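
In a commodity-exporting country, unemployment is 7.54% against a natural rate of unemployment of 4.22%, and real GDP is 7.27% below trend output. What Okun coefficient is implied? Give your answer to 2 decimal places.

Okun's law: output gap = -β × (u - u*).
-7.27 = -β × (7.54 - 4.22) = -β × 3.32, so β = 7.27/3.32 = 2.19.

β ≈ 2.19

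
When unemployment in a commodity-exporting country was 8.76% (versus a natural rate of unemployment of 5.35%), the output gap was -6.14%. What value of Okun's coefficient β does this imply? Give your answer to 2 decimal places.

Okun's law: output gap = -β × (u - u*).
-6.14 = -β × (8.76 - 5.35) = -β × 3.41, so β = 6.14/3.41 = 1.80.

β ≈ 1.80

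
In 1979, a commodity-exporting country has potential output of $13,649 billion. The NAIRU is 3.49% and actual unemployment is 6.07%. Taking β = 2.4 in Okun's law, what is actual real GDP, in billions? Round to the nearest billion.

Unemployment gap = 6.07 - 3.49 = 2.58 points, so the output gap is -2.4 × 2.58 = -6.192%.
Actual GDP = 13649 × (1 - 6.192/100) = 13649 × 0.93808 ≈ 12804 billion.

$12,804 billion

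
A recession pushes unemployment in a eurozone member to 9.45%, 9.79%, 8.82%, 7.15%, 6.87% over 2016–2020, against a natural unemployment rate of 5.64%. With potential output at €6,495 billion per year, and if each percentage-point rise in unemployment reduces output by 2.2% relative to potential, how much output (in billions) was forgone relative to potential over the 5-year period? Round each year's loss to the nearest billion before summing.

Year 2016: gap = -2.2 × (9.45 - 5.64) = -8.382%, loss ≈ 6495 × 8.382/100 ≈ 544.
Year 2017: gap = -2.2 × (9.79 - 5.64) = -9.13%, loss ≈ 6495 × 9.13/100 ≈ 593.
Year 2018: gap = -2.2 × (8.82 - 5.64) = -6.996%, loss ≈ 6495 × 6.996/100 ≈ 454.
Year 2019: gap = -2.2 × (7.15 - 5.64) = -3.322%, loss ≈ 6495 × 3.322/100 ≈ 216.
Year 2020: gap = -2.2 × (6.87 - 5.64) = -2.706%, loss ≈ 6495 × 2.706/100 ≈ 176.
Total lost output = 544 + 593 + 454 + 216 + 176 = 1983 billion.

€1,983 billion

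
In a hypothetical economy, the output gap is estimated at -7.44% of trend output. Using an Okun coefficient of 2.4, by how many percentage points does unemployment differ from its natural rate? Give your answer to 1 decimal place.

3.1 percentage points

Okun's law: output gap = -β × (u - u*), so u - u* = -(output gap)/β.
u - u* = -(-7.44)/2.4 = 3.1 percentage points.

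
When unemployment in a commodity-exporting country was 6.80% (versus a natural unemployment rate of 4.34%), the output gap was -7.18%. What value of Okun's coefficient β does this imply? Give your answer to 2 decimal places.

β ≈ 2.92

Okun's law: output gap = -β × (u - u*).
-7.18 = -β × (6.8 - 4.34) = -β × 2.46, so β = 7.18/2.46 = 2.92.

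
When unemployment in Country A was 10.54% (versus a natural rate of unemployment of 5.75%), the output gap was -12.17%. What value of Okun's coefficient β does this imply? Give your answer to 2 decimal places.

β ≈ 2.54

Okun's law: output gap = -β × (u - u*).
-12.17 = -β × (10.54 - 5.75) = -β × 4.79, so β = 12.17/4.79 = 2.54.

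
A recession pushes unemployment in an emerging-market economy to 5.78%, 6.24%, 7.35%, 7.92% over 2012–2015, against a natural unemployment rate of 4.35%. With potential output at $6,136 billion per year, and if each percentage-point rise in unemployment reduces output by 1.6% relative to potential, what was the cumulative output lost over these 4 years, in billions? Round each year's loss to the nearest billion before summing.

$971 billion

Year 2012: gap = -1.6 × (5.78 - 4.35) = -2.288%, loss ≈ 6136 × 2.288/100 ≈ 140.
Year 2013: gap = -1.6 × (6.24 - 4.35) = -3.024%, loss ≈ 6136 × 3.024/100 ≈ 186.
Year 2014: gap = -1.6 × (7.35 - 4.35) = -4.8%, loss ≈ 6136 × 4.8/100 ≈ 295.
Year 2015: gap = -1.6 × (7.92 - 4.35) = -5.712%, loss ≈ 6136 × 5.712/100 ≈ 350.
Total lost output = 140 + 186 + 295 + 350 = 971 billion.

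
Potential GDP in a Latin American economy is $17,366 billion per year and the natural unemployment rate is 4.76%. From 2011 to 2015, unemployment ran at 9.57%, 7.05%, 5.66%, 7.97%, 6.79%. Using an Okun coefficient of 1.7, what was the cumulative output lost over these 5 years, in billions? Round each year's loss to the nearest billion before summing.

Year 2011: gap = -1.7 × (9.57 - 4.76) = -8.177%, loss ≈ 17366 × 8.177/100 ≈ 1420.
Year 2012: gap = -1.7 × (7.05 - 4.76) = -3.893%, loss ≈ 17366 × 3.893/100 ≈ 676.
Year 2013: gap = -1.7 × (5.66 - 4.76) = -1.53%, loss ≈ 17366 × 1.53/100 ≈ 266.
Year 2014: gap = -1.7 × (7.97 - 4.76) = -5.457%, loss ≈ 17366 × 5.457/100 ≈ 948.
Year 2015: gap = -1.7 × (6.79 - 4.76) = -3.451%, loss ≈ 17366 × 3.451/100 ≈ 599.
Total lost output = 1420 + 676 + 266 + 948 + 599 = 3909 billion.

$3,909 billion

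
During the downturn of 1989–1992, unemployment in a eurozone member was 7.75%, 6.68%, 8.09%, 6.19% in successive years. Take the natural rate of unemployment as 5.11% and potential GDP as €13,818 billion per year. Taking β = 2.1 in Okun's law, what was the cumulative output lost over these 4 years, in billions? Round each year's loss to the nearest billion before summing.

Year 1989: gap = -2.1 × (7.75 - 5.11) = -5.544%, loss ≈ 13818 × 5.544/100 ≈ 766.
Year 1990: gap = -2.1 × (6.68 - 5.11) = -3.297%, loss ≈ 13818 × 3.297/100 ≈ 456.
Year 1991: gap = -2.1 × (8.09 - 5.11) = -6.258%, loss ≈ 13818 × 6.258/100 ≈ 865.
Year 1992: gap = -2.1 × (6.19 - 5.11) = -2.268%, loss ≈ 13818 × 2.268/100 ≈ 313.
Total lost output = 766 + 456 + 865 + 313 = 2400 billion.

€2,400 billion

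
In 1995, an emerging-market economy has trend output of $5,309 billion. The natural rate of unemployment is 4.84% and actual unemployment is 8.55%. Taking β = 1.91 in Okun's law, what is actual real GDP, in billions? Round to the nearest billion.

Unemployment gap = 8.55 - 4.84 = 3.71 points, so the output gap is -1.91 × 3.71 = -7.0861%.
Actual GDP = 5309 × (1 - 7.0861/100) = 5309 × 0.929139 ≈ 4933 billion.

$4,933 billion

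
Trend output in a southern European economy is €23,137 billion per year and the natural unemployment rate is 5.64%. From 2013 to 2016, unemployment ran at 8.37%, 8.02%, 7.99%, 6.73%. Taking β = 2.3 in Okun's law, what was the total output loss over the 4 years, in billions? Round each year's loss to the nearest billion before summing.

€4,551 billion

Year 2013: gap = -2.3 × (8.37 - 5.64) = -6.279%, loss ≈ 23137 × 6.279/100 ≈ 1453.
Year 2014: gap = -2.3 × (8.02 - 5.64) = -5.474%, loss ≈ 23137 × 5.474/100 ≈ 1267.
Year 2015: gap = -2.3 × (7.99 - 5.64) = -5.405%, loss ≈ 23137 × 5.405/100 ≈ 1251.
Year 2016: gap = -2.3 × (6.73 - 5.64) = -2.507%, loss ≈ 23137 × 2.507/100 ≈ 580.
Total lost output = 1453 + 1267 + 1251 + 580 = 4551 billion.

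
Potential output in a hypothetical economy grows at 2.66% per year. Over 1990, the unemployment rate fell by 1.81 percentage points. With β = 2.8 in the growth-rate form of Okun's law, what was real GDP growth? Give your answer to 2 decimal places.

Growth-rate Okun's law: g_Y = g_Y* - β × Δu.
g_Y = 2.66 - 2.8 × (-1.81) = 2.66 + 5.068 = 7.728%, i.e. 7.73% to 2 d.p.

7.73%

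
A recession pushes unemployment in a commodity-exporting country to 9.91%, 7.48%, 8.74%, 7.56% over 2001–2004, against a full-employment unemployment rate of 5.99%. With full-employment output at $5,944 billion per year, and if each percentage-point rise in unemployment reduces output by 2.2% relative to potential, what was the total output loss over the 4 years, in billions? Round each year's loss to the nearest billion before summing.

Year 2001: gap = -2.2 × (9.91 - 5.99) = -8.624%, loss ≈ 5944 × 8.624/100 ≈ 513.
Year 2002: gap = -2.2 × (7.48 - 5.99) = -3.278%, loss ≈ 5944 × 3.278/100 ≈ 195.
Year 2003: gap = -2.2 × (8.74 - 5.99) = -6.05%, loss ≈ 5944 × 6.05/100 ≈ 360.
Year 2004: gap = -2.2 × (7.56 - 5.99) = -3.454%, loss ≈ 5944 × 3.454/100 ≈ 205.
Total lost output = 513 + 195 + 360 + 205 = 1273 billion.

$1,273 billion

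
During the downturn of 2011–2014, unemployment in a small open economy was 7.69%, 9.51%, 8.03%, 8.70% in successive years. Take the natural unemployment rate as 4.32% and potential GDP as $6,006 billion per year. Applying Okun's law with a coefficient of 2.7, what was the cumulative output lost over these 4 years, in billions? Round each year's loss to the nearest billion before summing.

$2,700 billion

Year 2011: gap = -2.7 × (7.69 - 4.32) = -9.099%, loss ≈ 6006 × 9.099/100 ≈ 546.
Year 2012: gap = -2.7 × (9.51 - 4.32) = -14.013%, loss ≈ 6006 × 14.013/100 ≈ 842.
Year 2013: gap = -2.7 × (8.03 - 4.32) = -10.017%, loss ≈ 6006 × 10.017/100 ≈ 602.
Year 2014: gap = -2.7 × (8.7 - 4.32) = -11.826%, loss ≈ 6006 × 11.826/100 ≈ 710.
Total lost output = 546 + 842 + 602 + 710 = 2700 billion.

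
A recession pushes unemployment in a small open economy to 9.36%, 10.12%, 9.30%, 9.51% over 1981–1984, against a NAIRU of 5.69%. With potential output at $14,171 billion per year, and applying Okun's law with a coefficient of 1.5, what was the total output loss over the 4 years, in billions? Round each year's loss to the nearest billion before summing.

$3,301 billion

Year 1981: gap = -1.5 × (9.36 - 5.69) = -5.505%, loss ≈ 14171 × 5.505/100 ≈ 780.
Year 1982: gap = -1.5 × (10.12 - 5.69) = -6.645%, loss ≈ 14171 × 6.645/100 ≈ 942.
Year 1983: gap = -1.5 × (9.3 - 5.69) = -5.415%, loss ≈ 14171 × 5.415/100 ≈ 767.
Year 1984: gap = -1.5 × (9.51 - 5.69) = -5.73%, loss ≈ 14171 × 5.73/100 ≈ 812.
Total lost output = 780 + 942 + 767 + 812 = 3301 billion.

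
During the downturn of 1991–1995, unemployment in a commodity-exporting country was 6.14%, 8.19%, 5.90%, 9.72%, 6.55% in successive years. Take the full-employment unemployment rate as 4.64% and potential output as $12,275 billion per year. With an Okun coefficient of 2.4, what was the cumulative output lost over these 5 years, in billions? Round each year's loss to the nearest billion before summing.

$3,919 billion

Year 1991: gap = -2.4 × (6.14 - 4.64) = -3.6%, loss ≈ 12275 × 3.6/100 ≈ 442.
Year 1992: gap = -2.4 × (8.19 - 4.64) = -8.52%, loss ≈ 12275 × 8.52/100 ≈ 1046.
Year 1993: gap = -2.4 × (5.9 - 4.64) = -3.024%, loss ≈ 12275 × 3.024/100 ≈ 371.
Year 1994: gap = -2.4 × (9.72 - 4.64) = -12.192%, loss ≈ 12275 × 12.192/100 ≈ 1497.
Year 1995: gap = -2.4 × (6.55 - 4.64) = -4.584%, loss ≈ 12275 × 4.584/100 ≈ 563.
Total lost output = 442 + 1046 + 371 + 1497 + 563 = 3919 billion.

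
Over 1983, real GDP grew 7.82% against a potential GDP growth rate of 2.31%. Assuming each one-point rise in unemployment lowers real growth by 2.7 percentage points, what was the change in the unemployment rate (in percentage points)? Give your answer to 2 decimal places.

-2.04 percentage points

Growth-rate Okun's law: g_Y = g_Y* - β × Δu, so Δu = (g_Y* - g_Y)/β.
Δu = (2.31 - 7.82)/2.7 = -5.51/2.7 = -2.04 percentage points.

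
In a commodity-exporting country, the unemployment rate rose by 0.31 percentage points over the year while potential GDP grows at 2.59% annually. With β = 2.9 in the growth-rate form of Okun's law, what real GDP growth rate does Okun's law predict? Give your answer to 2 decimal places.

Growth-rate Okun's law: g_Y = g_Y* - β × Δu.
g_Y = 2.59 - 2.9 × (0.31) = 2.59 - 0.899 = 1.691%, i.e. 1.69% to 2 d.p.

1.69%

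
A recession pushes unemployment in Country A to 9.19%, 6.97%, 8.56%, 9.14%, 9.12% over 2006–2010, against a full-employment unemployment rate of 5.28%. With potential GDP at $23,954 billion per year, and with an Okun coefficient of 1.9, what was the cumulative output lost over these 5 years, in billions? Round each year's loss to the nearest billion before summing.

Year 2006: gap = -1.9 × (9.19 - 5.28) = -7.429%, loss ≈ 23954 × 7.429/100 ≈ 1780.
Year 2007: gap = -1.9 × (6.97 - 5.28) = -3.211%, loss ≈ 23954 × 3.211/100 ≈ 769.
Year 2008: gap = -1.9 × (8.56 - 5.28) = -6.232%, loss ≈ 23954 × 6.232/100 ≈ 1493.
Year 2009: gap = -1.9 × (9.14 - 5.28) = -7.334%, loss ≈ 23954 × 7.334/100 ≈ 1757.
Year 2010: gap = -1.9 × (9.12 - 5.28) = -7.296%, loss ≈ 23954 × 7.296/100 ≈ 1748.
Total lost output = 1780 + 769 + 1493 + 1757 + 1748 = 7547 billion.

$7,547 billion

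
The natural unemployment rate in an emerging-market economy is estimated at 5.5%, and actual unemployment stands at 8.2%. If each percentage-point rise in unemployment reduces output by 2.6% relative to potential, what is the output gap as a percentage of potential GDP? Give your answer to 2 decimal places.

The unemployment gap is 8.2 - 5.5 = 2.7 percentage points.
Okun's law gives an output gap of -2.6 × 2.7 = -7.02%, i.e. 7.02% below potential.

-7.02%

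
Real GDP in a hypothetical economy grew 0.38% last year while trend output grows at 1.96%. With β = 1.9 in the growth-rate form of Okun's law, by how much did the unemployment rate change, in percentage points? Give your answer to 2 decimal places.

Growth-rate Okun's law: g_Y = g_Y* - β × Δu, so Δu = (g_Y* - g_Y)/β.
Δu = (1.96 - 0.38)/1.9 = 1.58/1.9 = 0.83 percentage points.

0.83 percentage points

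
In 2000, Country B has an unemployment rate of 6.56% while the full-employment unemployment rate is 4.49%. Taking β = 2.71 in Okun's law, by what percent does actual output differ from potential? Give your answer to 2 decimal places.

-5.61%

The unemployment gap is 6.56 - 4.49 = 2.07 percentage points.
Okun's law gives an output gap of -2.71 × 2.07 = -5.6097%, i.e. 5.61% below potential.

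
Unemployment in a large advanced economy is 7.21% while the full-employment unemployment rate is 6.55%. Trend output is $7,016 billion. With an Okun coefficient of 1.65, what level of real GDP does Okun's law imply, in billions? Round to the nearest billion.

Unemployment gap = 7.21 - 6.55 = 0.66 points, so the output gap is -1.65 × 0.66 = -1.089%.
Actual GDP = 7016 × (1 - 1.089/100) = 7016 × 0.98911 ≈ 6940 billion.

$6,940 billion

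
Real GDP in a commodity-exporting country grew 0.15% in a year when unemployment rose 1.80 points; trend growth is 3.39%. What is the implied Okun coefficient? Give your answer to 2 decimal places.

Growth form: g_Y = g_Y* - β × Δu, so β = (g_Y* - g_Y)/Δu.
β = (3.39 - 0.15)/1.80 = 3.24/1.80 = 1.80.

β ≈ 1.80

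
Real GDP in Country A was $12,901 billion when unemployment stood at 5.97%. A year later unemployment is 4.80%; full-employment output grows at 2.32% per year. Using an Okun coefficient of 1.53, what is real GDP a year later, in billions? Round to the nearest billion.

$13,431 billion

Δu = 4.8 - 5.97 = -1.17 points.
Okun's law (growth form): g_Y = g_Y* - β × Δu = 2.32 - 1.53 × (-1.17) = 2.32 + 1.7901 = 4.1101%.
Real GDP in the next year = 12901 × (1 + 4.1101/100) = 12901 × 1.041101 ≈ 13431 billion.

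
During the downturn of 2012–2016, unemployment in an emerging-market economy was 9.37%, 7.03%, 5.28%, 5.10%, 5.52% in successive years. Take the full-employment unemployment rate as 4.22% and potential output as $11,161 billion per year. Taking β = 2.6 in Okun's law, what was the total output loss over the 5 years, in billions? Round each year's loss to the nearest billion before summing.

Year 2012: gap = -2.6 × (9.37 - 4.22) = -13.39%, loss ≈ 11161 × 13.39/100 ≈ 1494.
Year 2013: gap = -2.6 × (7.03 - 4.22) = -7.306%, loss ≈ 11161 × 7.306/100 ≈ 815.
Year 2014: gap = -2.6 × (5.28 - 4.22) = -2.756%, loss ≈ 11161 × 2.756/100 ≈ 308.
Year 2015: gap = -2.6 × (5.1 - 4.22) = -2.288%, loss ≈ 11161 × 2.288/100 ≈ 255.
Year 2016: gap = -2.6 × (5.52 - 4.22) = -3.38%, loss ≈ 11161 × 3.38/100 ≈ 377.
Total lost output = 1494 + 815 + 308 + 255 + 377 = 3249 billion.

$3,249 billion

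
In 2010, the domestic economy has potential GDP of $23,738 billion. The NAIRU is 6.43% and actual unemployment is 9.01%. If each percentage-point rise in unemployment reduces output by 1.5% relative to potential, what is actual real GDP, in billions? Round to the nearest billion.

Unemployment gap = 9.01 - 6.43 = 2.58 points, so the output gap is -1.5 × 2.58 = -3.87%.
Actual GDP = 23738 × (1 - 3.87/100) = 23738 × 0.9613 ≈ 22819 billion.

$22,819 billion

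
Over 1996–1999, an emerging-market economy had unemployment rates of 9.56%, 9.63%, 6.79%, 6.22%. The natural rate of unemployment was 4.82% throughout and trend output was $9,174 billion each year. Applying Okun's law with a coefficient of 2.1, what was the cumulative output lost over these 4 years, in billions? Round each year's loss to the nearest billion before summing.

Year 1996: gap = -2.1 × (9.56 - 4.82) = -9.954%, loss ≈ 9174 × 9.954/100 ≈ 913.
Year 1997: gap = -2.1 × (9.63 - 4.82) = -10.101%, loss ≈ 9174 × 10.101/100 ≈ 927.
Year 1998: gap = -2.1 × (6.79 - 4.82) = -4.137%, loss ≈ 9174 × 4.137/100 ≈ 380.
Year 1999: gap = -2.1 × (6.22 - 4.82) = -2.94%, loss ≈ 9174 × 2.94/100 ≈ 270.
Total lost output = 913 + 927 + 380 + 270 = 2490 billion.

$2,490 billion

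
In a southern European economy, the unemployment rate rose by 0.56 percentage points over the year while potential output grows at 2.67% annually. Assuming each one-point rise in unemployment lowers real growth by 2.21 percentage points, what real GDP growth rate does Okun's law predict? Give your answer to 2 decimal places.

Growth-rate Okun's law: g_Y = g_Y* - β × Δu.
g_Y = 2.67 - 2.21 × (0.56) = 2.67 - 1.2376 = 1.4324%, i.e. 1.43% to 2 d.p.

1.43%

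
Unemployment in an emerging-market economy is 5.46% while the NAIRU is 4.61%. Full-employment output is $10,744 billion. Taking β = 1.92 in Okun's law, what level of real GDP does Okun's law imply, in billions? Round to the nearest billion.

$10,569 billion

Unemployment gap = 5.46 - 4.61 = 0.85 points, so the output gap is -1.92 × 0.85 = -1.632%.
Actual GDP = 10744 × (1 - 1.632/100) = 10744 × 0.98368 ≈ 10569 billion.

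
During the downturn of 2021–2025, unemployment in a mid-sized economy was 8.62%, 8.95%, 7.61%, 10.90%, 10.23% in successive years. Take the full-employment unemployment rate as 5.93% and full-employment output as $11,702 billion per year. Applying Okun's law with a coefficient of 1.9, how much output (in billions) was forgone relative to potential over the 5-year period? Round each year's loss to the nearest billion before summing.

$3,704 billion

Year 2021: gap = -1.9 × (8.62 - 5.93) = -5.111%, loss ≈ 11702 × 5.111/100 ≈ 598.
Year 2022: gap = -1.9 × (8.95 - 5.93) = -5.738%, loss ≈ 11702 × 5.738/100 ≈ 671.
Year 2023: gap = -1.9 × (7.61 - 5.93) = -3.192%, loss ≈ 11702 × 3.192/100 ≈ 374.
Year 2024: gap = -1.9 × (10.9 - 5.93) = -9.443%, loss ≈ 11702 × 9.443/100 ≈ 1105.
Year 2025: gap = -1.9 × (10.23 - 5.93) = -8.17%, loss ≈ 11702 × 8.17/100 ≈ 956.
Total lost output = 598 + 671 + 374 + 1105 + 956 = 3704 billion.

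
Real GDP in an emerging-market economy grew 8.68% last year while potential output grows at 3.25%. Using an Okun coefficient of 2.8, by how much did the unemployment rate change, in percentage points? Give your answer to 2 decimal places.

-1.94 percentage points

Growth-rate Okun's law: g_Y = g_Y* - β × Δu, so Δu = (g_Y* - g_Y)/β.
Δu = (3.25 - 8.68)/2.8 = -5.43/2.8 = -1.94 percentage points.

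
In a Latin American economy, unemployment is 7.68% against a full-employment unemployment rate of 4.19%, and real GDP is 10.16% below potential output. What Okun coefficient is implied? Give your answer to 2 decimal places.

β ≈ 2.91

Okun's law: output gap = -β × (u - u*).
-10.16 = -β × (7.68 - 4.19) = -β × 3.49, so β = 10.16/3.49 = 2.91.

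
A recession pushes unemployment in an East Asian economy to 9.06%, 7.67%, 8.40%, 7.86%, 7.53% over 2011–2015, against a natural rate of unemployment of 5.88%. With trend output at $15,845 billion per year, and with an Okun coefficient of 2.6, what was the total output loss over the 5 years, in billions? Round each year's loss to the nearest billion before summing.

Year 2011: gap = -2.6 × (9.06 - 5.88) = -8.268%, loss ≈ 15845 × 8.268/100 ≈ 1310.
Year 2012: gap = -2.6 × (7.67 - 5.88) = -4.654%, loss ≈ 15845 × 4.654/100 ≈ 737.
Year 2013: gap = -2.6 × (8.4 - 5.88) = -6.552%, loss ≈ 15845 × 6.552/100 ≈ 1038.
Year 2014: gap = -2.6 × (7.86 - 5.88) = -5.148%, loss ≈ 15845 × 5.148/100 ≈ 816.
Year 2015: gap = -2.6 × (7.53 - 5.88) = -4.29%, loss ≈ 15845 × 4.29/100 ≈ 680.
Total lost output = 1310 + 737 + 1038 + 816 + 680 = 4581 billion.

$4,581 billion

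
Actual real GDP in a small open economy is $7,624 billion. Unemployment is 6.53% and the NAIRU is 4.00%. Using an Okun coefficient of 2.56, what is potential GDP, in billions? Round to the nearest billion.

$8,152 billion

Unemployment gap = 6.53 - 4 = 2.53 points, so output gap = -2.56 × 2.53 = -6.4768%.
Since Y = Y* × (1 + gap/100), Y* = 7624/0.935232 ≈ 8152 billion.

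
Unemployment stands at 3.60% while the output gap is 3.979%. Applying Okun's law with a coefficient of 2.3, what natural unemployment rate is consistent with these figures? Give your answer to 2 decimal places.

From Okun's law, u - u* = -(output gap)/β = -(3.979)/2.3 = -1.73 points.
So u* = 3.6 + 1.73 = 5.33%.

5.33%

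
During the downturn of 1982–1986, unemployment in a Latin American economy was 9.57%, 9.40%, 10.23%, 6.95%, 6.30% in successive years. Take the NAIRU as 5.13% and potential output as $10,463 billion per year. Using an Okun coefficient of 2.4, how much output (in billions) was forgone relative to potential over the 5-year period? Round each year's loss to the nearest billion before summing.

Year 1982: gap = -2.4 × (9.57 - 5.13) = -10.656%, loss ≈ 10463 × 10.656/100 ≈ 1115.
Year 1983: gap = -2.4 × (9.4 - 5.13) = -10.248%, loss ≈ 10463 × 10.248/100 ≈ 1072.
Year 1984: gap = -2.4 × (10.23 - 5.13) = -12.24%, loss ≈ 10463 × 12.24/100 ≈ 1281.
Year 1985: gap = -2.4 × (6.95 - 5.13) = -4.368%, loss ≈ 10463 × 4.368/100 ≈ 457.
Year 1986: gap = -2.4 × (6.3 - 5.13) = -2.808%, loss ≈ 10463 × 2.808/100 ≈ 294.
Total lost output = 1115 + 1072 + 1281 + 457 + 294 = 4219 billion.

$4,219 billion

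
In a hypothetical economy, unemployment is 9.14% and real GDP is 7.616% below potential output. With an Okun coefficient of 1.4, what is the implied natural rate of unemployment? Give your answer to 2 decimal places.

From Okun's law, u - u* = -(output gap)/β = -(-7.616)/1.4 = 5.44 points.
So u* = 9.14 - 5.44 = 3.70%.

3.70%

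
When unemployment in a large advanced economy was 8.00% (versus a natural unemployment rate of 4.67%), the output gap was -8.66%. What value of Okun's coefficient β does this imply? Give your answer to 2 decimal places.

β ≈ 2.60

Okun's law: output gap = -β × (u - u*).
-8.66 = -β × (8 - 4.67) = -β × 3.33, so β = 8.66/3.33 = 2.60.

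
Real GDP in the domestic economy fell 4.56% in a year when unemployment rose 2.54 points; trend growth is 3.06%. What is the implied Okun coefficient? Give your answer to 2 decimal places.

β ≈ 3.00

Growth form: g_Y = g_Y* - β × Δu, so β = (g_Y* - g_Y)/Δu.
β = (3.06 + 4.56)/2.54 = 7.62/2.54 = 3.00.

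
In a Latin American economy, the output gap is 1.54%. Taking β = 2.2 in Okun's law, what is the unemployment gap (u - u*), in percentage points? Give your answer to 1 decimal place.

Okun's law: output gap = -β × (u - u*), so u - u* = -(output gap)/β.
u - u* = -(1.54)/2.2 = -0.7 percentage points.

-0.7 percentage points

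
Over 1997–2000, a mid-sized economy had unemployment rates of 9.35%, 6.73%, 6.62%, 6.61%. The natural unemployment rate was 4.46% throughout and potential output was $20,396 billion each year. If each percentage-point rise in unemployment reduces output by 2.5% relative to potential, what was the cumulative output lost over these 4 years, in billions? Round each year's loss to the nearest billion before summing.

$5,847 billion

Year 1997: gap = -2.5 × (9.35 - 4.46) = -12.225%, loss ≈ 20396 × 12.225/100 ≈ 2493.
Year 1998: gap = -2.5 × (6.73 - 4.46) = -5.675%, loss ≈ 20396 × 5.675/100 ≈ 1157.
Year 1999: gap = -2.5 × (6.62 - 4.46) = -5.4%, loss ≈ 20396 × 5.4/100 ≈ 1101.
Year 2000: gap = -2.5 × (6.61 - 4.46) = -5.375%, loss ≈ 20396 × 5.375/100 ≈ 1096.
Total lost output = 2493 + 1157 + 1101 + 1096 = 5847 billion.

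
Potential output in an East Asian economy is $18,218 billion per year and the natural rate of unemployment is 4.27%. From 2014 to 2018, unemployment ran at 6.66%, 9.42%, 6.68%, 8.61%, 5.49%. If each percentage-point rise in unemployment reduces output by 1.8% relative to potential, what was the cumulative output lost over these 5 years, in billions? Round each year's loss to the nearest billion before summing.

$5,086 billion

Year 2014: gap = -1.8 × (6.66 - 4.27) = -4.302%, loss ≈ 18218 × 4.302/100 ≈ 784.
Year 2015: gap = -1.8 × (9.42 - 4.27) = -9.27%, loss ≈ 18218 × 9.27/100 ≈ 1689.
Year 2016: gap = -1.8 × (6.68 - 4.27) = -4.338%, loss ≈ 18218 × 4.338/100 ≈ 790.
Year 2017: gap = -1.8 × (8.61 - 4.27) = -7.812%, loss ≈ 18218 × 7.812/100 ≈ 1423.
Year 2018: gap = -1.8 × (5.49 - 4.27) = -2.196%, loss ≈ 18218 × 2.196/100 ≈ 400.
Total lost output = 784 + 1689 + 790 + 1423 + 400 = 5086 billion.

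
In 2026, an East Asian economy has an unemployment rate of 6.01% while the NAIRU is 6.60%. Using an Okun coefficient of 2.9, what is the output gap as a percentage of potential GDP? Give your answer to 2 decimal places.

1.71%

The unemployment gap is 6.01 - 6.6 = -0.59 percentage points.
Okun's law gives an output gap of -2.9 × (-0.59) = 1.711%, i.e. 1.71% above potential.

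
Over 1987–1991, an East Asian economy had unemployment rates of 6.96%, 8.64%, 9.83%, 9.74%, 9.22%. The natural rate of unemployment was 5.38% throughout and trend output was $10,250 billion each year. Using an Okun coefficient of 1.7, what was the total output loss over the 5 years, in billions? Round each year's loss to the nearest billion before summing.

$3,047 billion

Year 1987: gap = -1.7 × (6.96 - 5.38) = -2.686%, loss ≈ 10250 × 2.686/100 ≈ 275.
Year 1988: gap = -1.7 × (8.64 - 5.38) = -5.542%, loss ≈ 10250 × 5.542/100 ≈ 568.
Year 1989: gap = -1.7 × (9.83 - 5.38) = -7.565%, loss ≈ 10250 × 7.565/100 ≈ 775.
Year 1990: gap = -1.7 × (9.74 - 5.38) = -7.412%, loss ≈ 10250 × 7.412/100 ≈ 760.
Year 1991: gap = -1.7 × (9.22 - 5.38) = -6.528%, loss ≈ 10250 × 6.528/100 ≈ 669.
Total lost output = 275 + 568 + 775 + 760 + 669 = 3047 billion.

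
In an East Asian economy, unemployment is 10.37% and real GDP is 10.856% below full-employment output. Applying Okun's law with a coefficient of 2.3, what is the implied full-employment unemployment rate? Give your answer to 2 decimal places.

5.65%

From Okun's law, u - u* = -(output gap)/β = -(-10.856)/2.3 = 4.72 points.
So u* = 10.37 - 4.72 = 5.65%.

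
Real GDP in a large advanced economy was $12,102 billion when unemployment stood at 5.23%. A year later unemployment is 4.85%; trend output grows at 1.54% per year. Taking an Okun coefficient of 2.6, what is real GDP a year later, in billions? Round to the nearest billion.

Δu = 4.85 - 5.23 = -0.38 points.
Okun's law (growth form): g_Y = g_Y* - β × Δu = 1.54 - 2.6 × (-0.38) = 1.54 + 0.988 = 2.528%.
Real GDP in the next year = 12102 × (1 + 2.528/100) = 12102 × 1.02528 ≈ 12408 billion.

$12,408 billion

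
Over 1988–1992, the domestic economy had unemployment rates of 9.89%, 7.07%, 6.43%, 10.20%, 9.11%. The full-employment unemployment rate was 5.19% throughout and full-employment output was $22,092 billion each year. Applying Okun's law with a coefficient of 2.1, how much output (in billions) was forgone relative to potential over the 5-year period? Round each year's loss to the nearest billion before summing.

Year 1988: gap = -2.1 × (9.89 - 5.19) = -9.87%, loss ≈ 22092 × 9.87/100 ≈ 2180.
Year 1989: gap = -2.1 × (7.07 - 5.19) = -3.948%, loss ≈ 22092 × 3.948/100 ≈ 872.
Year 1990: gap = -2.1 × (6.43 - 5.19) = -2.604%, loss ≈ 22092 × 2.604/100 ≈ 575.
Year 1991: gap = -2.1 × (10.2 - 5.19) = -10.521%, loss ≈ 22092 × 10.521/100 ≈ 2324.
Year 1992: gap = -2.1 × (9.11 - 5.19) = -8.232%, loss ≈ 22092 × 8.232/100 ≈ 1819.
Total lost output = 2180 + 872 + 575 + 2324 + 1819 = 7770 billion.

$7,770 billion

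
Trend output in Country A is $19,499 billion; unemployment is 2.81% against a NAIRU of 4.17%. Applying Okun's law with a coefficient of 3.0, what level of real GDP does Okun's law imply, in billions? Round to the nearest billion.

$20,295 billion

Unemployment gap = 2.81 - 4.17 = -1.36 points, so the output gap is -3 × (-1.36) = 4.08%.
Actual GDP = 19499 × (1 + 4.08/100) = 19499 × 1.0408 ≈ 20295 billion.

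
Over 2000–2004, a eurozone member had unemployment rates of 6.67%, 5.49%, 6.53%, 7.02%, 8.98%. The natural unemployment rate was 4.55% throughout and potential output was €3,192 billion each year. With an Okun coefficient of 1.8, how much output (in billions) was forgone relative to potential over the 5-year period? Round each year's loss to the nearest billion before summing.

Year 2000: gap = -1.8 × (6.67 - 4.55) = -3.816%, loss ≈ 3192 × 3.816/100 ≈ 122.
Year 2001: gap = -1.8 × (5.49 - 4.55) = -1.692%, loss ≈ 3192 × 1.692/100 ≈ 54.
Year 2002: gap = -1.8 × (6.53 - 4.55) = -3.564%, loss ≈ 3192 × 3.564/100 ≈ 114.
Year 2003: gap = -1.8 × (7.02 - 4.55) = -4.446%, loss ≈ 3192 × 4.446/100 ≈ 142.
Year 2004: gap = -1.8 × (8.98 - 4.55) = -7.974%, loss ≈ 3192 × 7.974/100 ≈ 255.
Total lost output = 122 + 54 + 114 + 142 + 255 = 687 billion.

€687 billion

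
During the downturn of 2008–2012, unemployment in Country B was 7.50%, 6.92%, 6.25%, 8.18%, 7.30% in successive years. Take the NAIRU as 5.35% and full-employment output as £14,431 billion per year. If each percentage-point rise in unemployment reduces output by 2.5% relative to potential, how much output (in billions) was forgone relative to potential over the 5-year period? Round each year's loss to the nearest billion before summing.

£3,392 billion

Year 2008: gap = -2.5 × (7.5 - 5.35) = -5.375%, loss ≈ 14431 × 5.375/100 ≈ 776.
Year 2009: gap = -2.5 × (6.92 - 5.35) = -3.925%, loss ≈ 14431 × 3.925/100 ≈ 566.
Year 2010: gap = -2.5 × (6.25 - 5.35) = -2.25%, loss ≈ 14431 × 2.25/100 ≈ 325.
Year 2011: gap = -2.5 × (8.18 - 5.35) = -7.075%, loss ≈ 14431 × 7.075/100 ≈ 1021.
Year 2012: gap = -2.5 × (7.3 - 5.35) = -4.875%, loss ≈ 14431 × 4.875/100 ≈ 704.
Total lost output = 776 + 566 + 325 + 1021 + 704 = 3392 billion.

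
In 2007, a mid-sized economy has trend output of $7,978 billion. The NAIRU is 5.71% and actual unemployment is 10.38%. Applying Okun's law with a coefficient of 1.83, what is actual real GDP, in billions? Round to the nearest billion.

Unemployment gap = 10.38 - 5.71 = 4.67 points, so the output gap is -1.83 × 4.67 = -8.5461%.
Actual GDP = 7978 × (1 - 8.5461/100) = 7978 × 0.914539 ≈ 7296 billion.

$7,296 billion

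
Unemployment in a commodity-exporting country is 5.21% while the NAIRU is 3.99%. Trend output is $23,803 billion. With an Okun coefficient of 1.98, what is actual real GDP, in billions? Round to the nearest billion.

Unemployment gap = 5.21 - 3.99 = 1.22 points, so the output gap is -1.98 × 1.22 = -2.4156%.
Actual GDP = 23803 × (1 - 2.4156/100) = 23803 × 0.975844 ≈ 23228 billion.

$23,228 billion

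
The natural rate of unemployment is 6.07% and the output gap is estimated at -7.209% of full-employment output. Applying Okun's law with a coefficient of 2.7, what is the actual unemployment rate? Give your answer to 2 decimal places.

8.74%

From Okun's law, u - u* = -(output gap)/β = -(-7.209)/2.7 = 2.67 points.
So u = 6.07 + 2.67 = 8.74%.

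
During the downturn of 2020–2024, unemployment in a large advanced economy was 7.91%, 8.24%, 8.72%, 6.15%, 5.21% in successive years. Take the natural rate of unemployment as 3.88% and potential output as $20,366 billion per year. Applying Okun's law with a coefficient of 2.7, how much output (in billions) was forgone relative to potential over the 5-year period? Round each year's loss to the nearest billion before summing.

$9,253 billion

Year 2020: gap = -2.7 × (7.91 - 3.88) = -10.881%, loss ≈ 20366 × 10.881/100 ≈ 2216.
Year 2021: gap = -2.7 × (8.24 - 3.88) = -11.772%, loss ≈ 20366 × 11.772/100 ≈ 2397.
Year 2022: gap = -2.7 × (8.72 - 3.88) = -13.068%, loss ≈ 20366 × 13.068/100 ≈ 2661.
Year 2023: gap = -2.7 × (6.15 - 3.88) = -6.129%, loss ≈ 20366 × 6.129/100 ≈ 1248.
Year 2024: gap = -2.7 × (5.21 - 3.88) = -3.591%, loss ≈ 20366 × 3.591/100 ≈ 731.
Total lost output = 2216 + 2397 + 2661 + 1248 + 731 = 9253 billion.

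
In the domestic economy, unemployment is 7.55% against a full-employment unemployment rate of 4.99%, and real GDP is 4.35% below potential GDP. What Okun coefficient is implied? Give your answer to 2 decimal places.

β ≈ 1.70

Okun's law: output gap = -β × (u - u*).
-4.35 = -β × (7.55 - 4.99) = -β × 2.56, so β = 4.35/2.56 = 1.70.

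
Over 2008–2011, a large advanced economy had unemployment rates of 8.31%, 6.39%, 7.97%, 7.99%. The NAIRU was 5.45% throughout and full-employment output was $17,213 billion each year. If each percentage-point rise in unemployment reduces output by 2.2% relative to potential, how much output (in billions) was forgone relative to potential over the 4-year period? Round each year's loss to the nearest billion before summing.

$3,355 billion

Year 2008: gap = -2.2 × (8.31 - 5.45) = -6.292%, loss ≈ 17213 × 6.292/100 ≈ 1083.
Year 2009: gap = -2.2 × (6.39 - 5.45) = -2.068%, loss ≈ 17213 × 2.068/100 ≈ 356.
Year 2010: gap = -2.2 × (7.97 - 5.45) = -5.544%, loss ≈ 17213 × 5.544/100 ≈ 954.
Year 2011: gap = -2.2 × (7.99 - 5.45) = -5.588%, loss ≈ 17213 × 5.588/100 ≈ 962.
Total lost output = 1083 + 356 + 954 + 962 = 3355 billion.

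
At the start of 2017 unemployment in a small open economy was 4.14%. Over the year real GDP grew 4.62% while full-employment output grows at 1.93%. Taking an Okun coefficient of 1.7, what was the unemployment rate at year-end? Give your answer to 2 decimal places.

2.56%

Growth-rate Okun's law: g_Y = g_Y* - β × Δu, so Δu = (g_Y* - g_Y)/β.
Δu = (1.93 - 4.62)/1.7 = -2.69/1.7 = -1.58 percentage points.
Year-end unemployment = 4.14 - 1.58 = 2.56%.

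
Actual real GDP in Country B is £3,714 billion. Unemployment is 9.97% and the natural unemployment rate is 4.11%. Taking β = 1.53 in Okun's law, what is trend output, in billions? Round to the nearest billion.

£4,080 billion

Unemployment gap = 9.97 - 4.11 = 5.86 points, so output gap = -1.53 × 5.86 = -8.9658%.
Since Y = Y* × (1 + gap/100), Y* = 3714/0.910342 ≈ 4080 billion.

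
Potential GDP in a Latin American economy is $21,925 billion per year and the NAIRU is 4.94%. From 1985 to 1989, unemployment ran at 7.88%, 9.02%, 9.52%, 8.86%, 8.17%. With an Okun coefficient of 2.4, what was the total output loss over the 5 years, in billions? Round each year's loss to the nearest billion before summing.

Year 1985: gap = -2.4 × (7.88 - 4.94) = -7.056%, loss ≈ 21925 × 7.056/100 ≈ 1547.
Year 1986: gap = -2.4 × (9.02 - 4.94) = -9.792%, loss ≈ 21925 × 9.792/100 ≈ 2147.
Year 1987: gap = -2.4 × (9.52 - 4.94) = -10.992%, loss ≈ 21925 × 10.992/100 ≈ 2410.
Year 1988: gap = -2.4 × (8.86 - 4.94) = -9.408%, loss ≈ 21925 × 9.408/100 ≈ 2063.
Year 1989: gap = -2.4 × (8.17 - 4.94) = -7.752%, loss ≈ 21925 × 7.752/100 ≈ 1700.
Total lost output = 1547 + 2147 + 2410 + 2063 + 1700 = 9867 billion.

$9,867 billion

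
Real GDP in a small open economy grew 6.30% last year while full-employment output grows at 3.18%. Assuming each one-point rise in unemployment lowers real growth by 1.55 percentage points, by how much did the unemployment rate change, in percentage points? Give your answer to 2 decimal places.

-2.01 percentage points

Growth-rate Okun's law: g_Y = g_Y* - β × Δu, so Δu = (g_Y* - g_Y)/β.
Δu = (3.18 - 6.3)/1.55 = -3.12/1.55 = -2.01 percentage points.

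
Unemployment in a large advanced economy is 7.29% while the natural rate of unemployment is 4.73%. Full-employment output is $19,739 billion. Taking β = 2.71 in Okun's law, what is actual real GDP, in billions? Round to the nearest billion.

Unemployment gap = 7.29 - 4.73 = 2.56 points, so the output gap is -2.71 × 2.56 = -6.9376%.
Actual GDP = 19739 × (1 - 6.9376/100) = 19739 × 0.930624 ≈ 18370 billion.

$18,370 billion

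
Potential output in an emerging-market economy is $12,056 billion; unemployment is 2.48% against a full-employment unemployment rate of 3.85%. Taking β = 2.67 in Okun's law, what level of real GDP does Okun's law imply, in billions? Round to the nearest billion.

Unemployment gap = 2.48 - 3.85 = -1.37 points, so the output gap is -2.67 × (-1.37) = 3.6579%.
Actual GDP = 12056 × (1 + 3.6579/100) = 12056 × 1.036579 ≈ 12497 billion.

$12,497 billion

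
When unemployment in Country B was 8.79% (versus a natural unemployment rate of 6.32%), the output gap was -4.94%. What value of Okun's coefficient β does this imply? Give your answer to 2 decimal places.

β ≈ 2.00

Okun's law: output gap = -β × (u - u*).
-4.94 = -β × (8.79 - 6.32) = -β × 2.47, so β = 4.94/2.47 = 2.00.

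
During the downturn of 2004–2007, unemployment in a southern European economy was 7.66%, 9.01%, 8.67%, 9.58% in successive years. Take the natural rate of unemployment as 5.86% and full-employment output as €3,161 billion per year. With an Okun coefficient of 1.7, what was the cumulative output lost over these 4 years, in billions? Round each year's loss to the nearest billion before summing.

€617 billion

Year 2004: gap = -1.7 × (7.66 - 5.86) = -3.06%, loss ≈ 3161 × 3.06/100 ≈ 97.
Year 2005: gap = -1.7 × (9.01 - 5.86) = -5.355%, loss ≈ 3161 × 5.355/100 ≈ 169.
Year 2006: gap = -1.7 × (8.67 - 5.86) = -4.777%, loss ≈ 3161 × 4.777/100 ≈ 151.
Year 2007: gap = -1.7 × (9.58 - 5.86) = -6.324%, loss ≈ 3161 × 6.324/100 ≈ 200.
Total lost output = 97 + 169 + 151 + 200 = 617 billion.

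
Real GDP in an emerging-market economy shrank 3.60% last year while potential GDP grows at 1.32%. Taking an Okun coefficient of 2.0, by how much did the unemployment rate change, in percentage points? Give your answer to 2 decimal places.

2.46 percentage points

Growth-rate Okun's law: g_Y = g_Y* - β × Δu, so Δu = (g_Y* - g_Y)/β.
Δu = (1.32 + 3.6)/2.0 = 4.92/2.0 = 2.46 percentage points.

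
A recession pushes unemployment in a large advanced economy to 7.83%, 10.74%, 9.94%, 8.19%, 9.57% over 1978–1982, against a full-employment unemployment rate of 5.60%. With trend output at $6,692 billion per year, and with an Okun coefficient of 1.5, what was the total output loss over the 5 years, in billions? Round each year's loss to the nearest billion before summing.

Year 1978: gap = -1.5 × (7.83 - 5.6) = -3.345%, loss ≈ 6692 × 3.345/100 ≈ 224.
Year 1979: gap = -1.5 × (10.74 - 5.6) = -7.71%, loss ≈ 6692 × 7.71/100 ≈ 516.
Year 1980: gap = -1.5 × (9.94 - 5.6) = -6.51%, loss ≈ 6692 × 6.51/100 ≈ 436.
Year 1981: gap = -1.5 × (8.19 - 5.6) = -3.885%, loss ≈ 6692 × 3.885/100 ≈ 260.
Year 1982: gap = -1.5 × (9.57 - 5.6) = -5.955%, loss ≈ 6692 × 5.955/100 ≈ 399.
Total lost output = 224 + 516 + 436 + 260 + 399 = 1835 billion.

$1,835 billion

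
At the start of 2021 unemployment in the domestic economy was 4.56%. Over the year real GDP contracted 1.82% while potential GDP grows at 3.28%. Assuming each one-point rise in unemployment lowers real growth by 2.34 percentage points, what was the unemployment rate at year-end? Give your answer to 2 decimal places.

6.74%

Growth-rate Okun's law: g_Y = g_Y* - β × Δu, so Δu = (g_Y* - g_Y)/β.
Δu = (3.28 + 1.82)/2.34 = 5.1/2.34 = 2.18 percentage points.
Year-end unemployment = 4.56 + 2.18 = 6.74%.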